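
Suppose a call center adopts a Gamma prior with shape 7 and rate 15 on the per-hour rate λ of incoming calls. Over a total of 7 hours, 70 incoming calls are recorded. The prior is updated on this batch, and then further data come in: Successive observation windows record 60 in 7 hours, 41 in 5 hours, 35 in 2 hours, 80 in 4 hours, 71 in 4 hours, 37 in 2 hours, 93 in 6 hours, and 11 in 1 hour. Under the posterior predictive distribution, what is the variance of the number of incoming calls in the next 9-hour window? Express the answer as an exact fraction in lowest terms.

Total count 70 over total exposure 7 hours.
After the first batch: Gamma(7 + 70, 15 + 7) = Gamma(77, 22).
Total count: 60 + 41 + 35 + 80 + 71 + 37 + 93 + 11 = 428.
Total exposure: 7 + 5 + 2 + 4 + 4 + 2 + 6 + 1 = 31 hours.
After the second batch: Gamma(77 + 428, 22 + 31) = Gamma(505, 53).
The posterior predictive for a window of length T is Negative Binomial with variance T·α'·(β'+T)/β'² = 9·505·62/2809 = 281790/2809.

281790/2809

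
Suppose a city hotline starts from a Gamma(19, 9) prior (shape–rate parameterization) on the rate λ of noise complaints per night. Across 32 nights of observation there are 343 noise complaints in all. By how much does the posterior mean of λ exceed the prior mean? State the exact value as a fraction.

Total count 343 over total exposure 32 nights.
By Gamma–Poisson conjugacy, the posterior is Gamma(α + Σx, β + Σt) = Gamma(19 + 343, 9 + 32) = Gamma(362, 41).
Posterior mean = 362/41 = 362/41; prior mean = 19/9 = 19/9. Difference = 362/41 − 19/9 = 2479/369.

2479/369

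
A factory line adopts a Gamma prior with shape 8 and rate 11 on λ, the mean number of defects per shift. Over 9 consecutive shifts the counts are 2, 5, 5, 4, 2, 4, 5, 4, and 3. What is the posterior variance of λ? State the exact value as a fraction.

Total count: 2 + 5 + 5 + 4 + 2 + 4 + 5 + 4 + 3 = 34.
Total exposure: 9 shifts.
Gamma(α, β) with Poisson data over total exposure Σt gives posterior Gamma(α+Σx, β+Σt) = Gamma(42, 20).
Posterior variance = α'/β'² = 42/400 = 21/200.

21/200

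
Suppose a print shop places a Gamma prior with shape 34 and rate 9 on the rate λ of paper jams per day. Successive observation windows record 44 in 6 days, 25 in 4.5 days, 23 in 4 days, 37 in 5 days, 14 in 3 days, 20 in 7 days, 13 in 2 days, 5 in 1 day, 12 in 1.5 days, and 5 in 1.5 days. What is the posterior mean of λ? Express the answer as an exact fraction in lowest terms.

464/89

Total count: 44 + 25 + 23 + 37 + 14 + 20 + 13 + 5 + 12 + 5 = 198.
Total exposure: 6 + 4.5 + 4 + 5 + 3 + 7 + 2 + 1 + 1.5 + 1.5 = 35.5 days.
Conjugate update: add total count to the shape and total exposure to the rate, giving Gamma(232, 89/2).
Posterior mean = α'/β' = 232/(89/2) = 464/89.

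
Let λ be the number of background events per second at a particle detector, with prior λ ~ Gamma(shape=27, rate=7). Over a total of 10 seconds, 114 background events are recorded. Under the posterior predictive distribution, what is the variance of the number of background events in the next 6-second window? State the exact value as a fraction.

19458/289

Total count 114 over total exposure 10 seconds.
Conjugate update: add total count to the shape and total exposure to the rate, giving Gamma(141, 17).
The posterior predictive for a window of length T is Negative Binomial with variance T·α'·(β'+T)/β'² = 6·141·23/289 = 19458/289.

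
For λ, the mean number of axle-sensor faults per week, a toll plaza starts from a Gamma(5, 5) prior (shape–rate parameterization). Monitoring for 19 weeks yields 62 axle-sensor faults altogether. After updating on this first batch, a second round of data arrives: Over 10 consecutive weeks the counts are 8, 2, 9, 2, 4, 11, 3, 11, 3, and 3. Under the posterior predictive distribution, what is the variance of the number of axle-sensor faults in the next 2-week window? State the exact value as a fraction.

2214/289

Total count 62 over total exposure 19 weeks.
After the first batch: Gamma(5 + 62, 5 + 19) = Gamma(67, 24).
Total count: 8 + 2 + 9 + 2 + 4 + 11 + 3 + 11 + 3 + 3 = 56.
Total exposure: 10 weeks.
After the second batch: Gamma(67 + 56, 24 + 10) = Gamma(123, 34).
The posterior predictive for a window of length T is Negative Binomial with variance T·α'·(β'+T)/β'² = 2·123·36/1156 = 2214/289.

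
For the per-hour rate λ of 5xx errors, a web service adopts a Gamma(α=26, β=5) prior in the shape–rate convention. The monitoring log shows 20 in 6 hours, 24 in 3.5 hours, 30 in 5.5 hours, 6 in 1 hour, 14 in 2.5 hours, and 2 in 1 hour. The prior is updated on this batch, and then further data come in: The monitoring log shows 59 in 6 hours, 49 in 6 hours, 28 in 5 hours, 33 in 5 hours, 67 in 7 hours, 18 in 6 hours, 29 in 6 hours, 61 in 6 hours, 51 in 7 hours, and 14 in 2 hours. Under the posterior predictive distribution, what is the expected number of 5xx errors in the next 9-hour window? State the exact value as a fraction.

Total count: 20 + 24 + 30 + 6 + 14 + 2 = 96.
Total exposure: 6 + 3.5 + 5.5 + 1 + 2.5 + 1 = 19.5 hours.
After the first batch: Gamma(26 + 96, 5 + 19.5) = Gamma(122, 49/2).
Total count: 59 + 49 + 28 + 33 + 67 + 18 + 29 + 61 + 51 + 14 = 409.
Total exposure: 6 + 6 + 5 + 5 + 7 + 6 + 6 + 6 + 7 + 2 = 56 hours.
After the second batch: Gamma(122 + 409, 49/2 + 56) = Gamma(531, 161/2).
Predictive mean over a 9-hour window = T·E[λ|data] = 9·531/(161/2) = 9558/161.

9558/161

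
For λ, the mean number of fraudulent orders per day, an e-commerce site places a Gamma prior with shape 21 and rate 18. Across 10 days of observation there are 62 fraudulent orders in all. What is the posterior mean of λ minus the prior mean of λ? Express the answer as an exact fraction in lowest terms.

151/84

Total count 62 over total exposure 10 days.
The Gamma prior is conjugate for the Poisson rate, so λ | data ~ Gamma(21+62, 18+10) = Gamma(83, 28).
Posterior mean = 83/28 = 83/28; prior mean = 21/18 = 7/6. Difference = 83/28 − 7/6 = 151/84.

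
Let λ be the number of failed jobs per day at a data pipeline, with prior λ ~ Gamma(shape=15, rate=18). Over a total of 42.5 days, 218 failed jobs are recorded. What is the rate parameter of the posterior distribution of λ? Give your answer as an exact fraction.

Total count 218 over total exposure 42.5 days.
Posterior: α' = 15 + 218 = 233, β' = 18 + 42.5 = 121/2.

121/2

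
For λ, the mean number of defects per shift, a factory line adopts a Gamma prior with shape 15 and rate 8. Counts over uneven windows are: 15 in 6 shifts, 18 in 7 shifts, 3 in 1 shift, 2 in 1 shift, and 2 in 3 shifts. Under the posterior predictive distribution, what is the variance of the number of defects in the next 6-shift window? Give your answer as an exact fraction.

2640/169

Total count: 15 + 18 + 3 + 2 + 2 = 40.
Total exposure: 6 + 7 + 1 + 1 + 3 = 18 shifts.
Posterior: α' = 15 + 40 = 55, β' = 8 + 18 = 26.
The posterior predictive for a window of length T is Negative Binomial with variance T·α'·(β'+T)/β'² = 6·55·32/676 = 2640/169.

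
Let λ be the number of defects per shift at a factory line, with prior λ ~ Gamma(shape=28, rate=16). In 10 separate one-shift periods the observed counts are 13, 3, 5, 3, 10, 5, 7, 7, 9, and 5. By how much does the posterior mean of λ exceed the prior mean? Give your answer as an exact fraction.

Total count: 13 + 3 + 5 + 3 + 10 + 5 + 7 + 7 + 9 + 5 = 67.
Total exposure: 10 shifts.
Conjugate update: add total count to the shape and total exposure to the rate, giving Gamma(95, 26).
Posterior mean = 95/26 = 95/26; prior mean = 28/16 = 7/4. Difference = 95/26 − 7/4 = 99/52.

99/52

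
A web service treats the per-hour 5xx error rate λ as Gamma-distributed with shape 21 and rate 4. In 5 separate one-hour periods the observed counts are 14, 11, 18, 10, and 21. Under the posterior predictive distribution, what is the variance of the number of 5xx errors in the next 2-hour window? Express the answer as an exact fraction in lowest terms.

Total count: 14 + 11 + 18 + 10 + 21 = 74.
Total exposure: 5 hours.
By Gamma–Poisson conjugacy, the posterior is Gamma(α + Σx, β + Σt) = Gamma(21 + 74, 4 + 5) = Gamma(95, 9).
The posterior predictive for a window of length T is Negative Binomial with variance T·α'·(β'+T)/β'² = 2·95·11/81 = 2090/81.

2090/81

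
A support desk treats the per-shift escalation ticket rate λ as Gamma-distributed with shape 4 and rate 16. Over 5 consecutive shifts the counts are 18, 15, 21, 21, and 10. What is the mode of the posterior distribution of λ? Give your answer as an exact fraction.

Total count: 18 + 15 + 21 + 21 + 10 = 85.
Total exposure: 5 shifts.
The Gamma prior is conjugate for the Poisson rate, so λ | data ~ Gamma(4+85, 16+5) = Gamma(89, 21).
Posterior mode = (α'−1)/β' = 88/21.

88/21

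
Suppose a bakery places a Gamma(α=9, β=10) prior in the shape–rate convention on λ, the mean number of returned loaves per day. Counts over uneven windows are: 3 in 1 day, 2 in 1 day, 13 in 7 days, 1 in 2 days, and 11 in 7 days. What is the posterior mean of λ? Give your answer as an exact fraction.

39/28

Total count: 3 + 2 + 13 + 1 + 11 = 30.
Total exposure: 1 + 1 + 7 + 2 + 7 = 18 days.
Posterior: α' = 9 + 30 = 39, β' = 10 + 18 = 28.
Posterior mean = α'/β' = 39/28.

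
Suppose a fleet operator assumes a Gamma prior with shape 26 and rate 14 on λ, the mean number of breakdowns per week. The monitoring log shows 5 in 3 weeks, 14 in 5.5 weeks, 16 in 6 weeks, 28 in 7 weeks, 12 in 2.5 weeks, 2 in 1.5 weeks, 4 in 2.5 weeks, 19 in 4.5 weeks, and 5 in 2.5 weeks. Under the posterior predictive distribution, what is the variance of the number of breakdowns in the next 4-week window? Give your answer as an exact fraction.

Total count: 5 + 14 + 16 + 28 + 12 + 2 + 4 + 19 + 5 = 105.
Total exposure: 3 + 5.5 + 6 + 7 + 2.5 + 1.5 + 2.5 + 4.5 + 2.5 = 35 weeks.
By Gamma–Poisson conjugacy, the posterior is Gamma(α + Σx, β + Σt) = Gamma(26 + 105, 14 + 35) = Gamma(131, 49).
The posterior predictive for a window of length T is Negative Binomial with variance T·α'·(β'+T)/β'² = 4·131·53/2401 = 27772/2401.

27772/2401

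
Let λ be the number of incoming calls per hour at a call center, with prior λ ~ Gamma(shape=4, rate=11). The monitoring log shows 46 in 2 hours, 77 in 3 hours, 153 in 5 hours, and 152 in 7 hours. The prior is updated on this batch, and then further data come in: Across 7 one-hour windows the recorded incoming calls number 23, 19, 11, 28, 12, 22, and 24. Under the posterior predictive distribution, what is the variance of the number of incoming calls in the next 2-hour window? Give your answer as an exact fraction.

Total count: 46 + 77 + 153 + 152 = 428.
Total exposure: 2 + 3 + 5 + 7 = 17 hours.
After the first batch: Gamma(4 + 428, 11 + 17) = Gamma(432, 28).
Total count: 23 + 19 + 11 + 28 + 12 + 22 + 24 = 139.
Total exposure: 7 hours.
After the second batch: Gamma(432 + 139, 28 + 7) = Gamma(571, 35).
The posterior predictive for a window of length T is Negative Binomial with variance T·α'·(β'+T)/β'² = 2·571·37/1225 = 42254/1225.

42254/1225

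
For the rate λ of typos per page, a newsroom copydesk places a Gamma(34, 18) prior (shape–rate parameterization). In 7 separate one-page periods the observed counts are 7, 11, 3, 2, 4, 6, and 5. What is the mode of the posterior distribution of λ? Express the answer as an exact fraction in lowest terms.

Total count: 7 + 11 + 3 + 2 + 4 + 6 + 5 = 38.
Total exposure: 7 pages.
By Gamma–Poisson conjugacy, the posterior is Gamma(α + Σx, β + Σt) = Gamma(34 + 38, 18 + 7) = Gamma(72, 25).
Posterior mode = (α'−1)/β' = 71/25.

71/25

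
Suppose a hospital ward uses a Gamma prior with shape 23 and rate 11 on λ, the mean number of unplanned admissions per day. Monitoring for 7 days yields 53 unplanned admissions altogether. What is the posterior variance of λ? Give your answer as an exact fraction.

Total count 53 over total exposure 7 days.
Posterior: α' = 23 + 53 = 76, β' = 11 + 7 = 18.
Posterior variance = α'/β'² = 76/324 = 19/81.

19/81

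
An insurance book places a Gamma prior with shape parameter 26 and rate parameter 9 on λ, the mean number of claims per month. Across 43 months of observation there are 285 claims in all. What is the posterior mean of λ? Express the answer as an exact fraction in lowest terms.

311/52

Total count 285 over total exposure 43 months.
Posterior: α' = 26 + 285 = 311, β' = 9 + 43 = 52.
Posterior mean = α'/β' = 311/52.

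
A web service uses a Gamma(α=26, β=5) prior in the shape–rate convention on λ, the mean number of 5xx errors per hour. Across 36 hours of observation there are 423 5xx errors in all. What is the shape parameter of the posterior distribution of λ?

Total count 423 over total exposure 36 hours.
By Gamma–Poisson conjugacy, the posterior is Gamma(α + Σx, β + Σt) = Gamma(26 + 423, 5 + 36) = Gamma(449, 41).

449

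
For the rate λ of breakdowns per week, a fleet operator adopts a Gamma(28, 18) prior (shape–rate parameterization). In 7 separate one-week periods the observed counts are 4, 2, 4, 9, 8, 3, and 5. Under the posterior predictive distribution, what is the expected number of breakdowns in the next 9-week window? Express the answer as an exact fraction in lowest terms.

Total count: 4 + 2 + 4 + 9 + 8 + 3 + 5 = 35.
Total exposure: 7 weeks.
The Gamma prior is conjugate for the Poisson rate, so λ | data ~ Gamma(28+35, 18+7) = Gamma(63, 25).
Predictive mean over a 9-week window = T·E[λ|data] = 9·63/25 = 567/25.

567/25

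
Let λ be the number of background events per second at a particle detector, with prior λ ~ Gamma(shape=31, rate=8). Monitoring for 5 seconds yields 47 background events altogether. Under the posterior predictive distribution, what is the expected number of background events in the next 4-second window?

24

Total count 47 over total exposure 5 seconds.
By Gamma–Poisson conjugacy, the posterior is Gamma(α + Σx, β + Σt) = Gamma(31 + 47, 8 + 5) = Gamma(78, 13).
Predictive mean over a 4-second window = T·E[λ|data] = 4·78/13 = 24.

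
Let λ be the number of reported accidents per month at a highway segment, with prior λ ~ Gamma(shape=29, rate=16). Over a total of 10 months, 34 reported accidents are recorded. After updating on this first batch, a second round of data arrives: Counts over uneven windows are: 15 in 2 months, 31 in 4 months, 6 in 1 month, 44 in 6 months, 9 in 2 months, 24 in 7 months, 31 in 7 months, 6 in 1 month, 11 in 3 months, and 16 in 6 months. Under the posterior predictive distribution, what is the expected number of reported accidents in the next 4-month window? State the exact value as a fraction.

Total count 34 over total exposure 10 months.
After the first batch: Gamma(29 + 34, 16 + 10) = Gamma(63, 26).
Total count: 15 + 31 + 6 + 44 + 9 + 24 + 31 + 6 + 11 + 16 = 193.
Total exposure: 2 + 4 + 1 + 6 + 2 + 7 + 7 + 1 + 3 + 6 = 39 months.
After the second batch: Gamma(63 + 193, 26 + 39) = Gamma(256, 65).
Predictive mean over a 4-month window = T·E[λ|data] = 4·256/65 = 1024/65.

1024/65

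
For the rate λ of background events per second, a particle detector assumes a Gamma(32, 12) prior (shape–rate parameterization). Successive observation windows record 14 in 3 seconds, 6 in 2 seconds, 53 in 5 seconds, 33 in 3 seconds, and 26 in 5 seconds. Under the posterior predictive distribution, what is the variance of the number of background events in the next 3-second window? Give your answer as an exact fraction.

451/25

Total count: 14 + 6 + 53 + 33 + 26 = 132.
Total exposure: 3 + 2 + 5 + 3 + 5 = 18 seconds.
Posterior: α' = 32 + 132 = 164, β' = 12 + 18 = 30.
The posterior predictive for a window of length T is Negative Binomial with variance T·α'·(β'+T)/β'² = 3·164·33/900 = 451/25.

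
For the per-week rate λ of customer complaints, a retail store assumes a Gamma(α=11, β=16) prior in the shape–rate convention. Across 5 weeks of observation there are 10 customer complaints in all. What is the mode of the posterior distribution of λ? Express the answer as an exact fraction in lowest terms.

Total count 10 over total exposure 5 weeks.
Posterior: α' = 11 + 10 = 21, β' = 16 + 5 = 21.
Posterior mode = (α'−1)/β' = 20/21.

20/21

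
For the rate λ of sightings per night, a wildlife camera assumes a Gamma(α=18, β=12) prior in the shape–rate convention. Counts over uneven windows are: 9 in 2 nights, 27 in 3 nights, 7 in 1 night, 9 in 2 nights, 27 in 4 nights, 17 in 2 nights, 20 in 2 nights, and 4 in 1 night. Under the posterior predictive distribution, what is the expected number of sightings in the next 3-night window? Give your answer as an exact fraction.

414/29

Total count: 9 + 27 + 7 + 9 + 27 + 17 + 20 + 4 = 120.
Total exposure: 2 + 3 + 1 + 2 + 4 + 2 + 2 + 1 = 17 nights.
Posterior: α' = 18 + 120 = 138, β' = 12 + 17 = 29.
Predictive mean over a 3-night window = T·E[λ|data] = 3·138/29 = 414/29.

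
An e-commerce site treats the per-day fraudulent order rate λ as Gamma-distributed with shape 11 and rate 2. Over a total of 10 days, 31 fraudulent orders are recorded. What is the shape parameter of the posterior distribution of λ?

42

Total count 31 over total exposure 10 days.
Posterior: α' = 11 + 31 = 42, β' = 2 + 10 = 12.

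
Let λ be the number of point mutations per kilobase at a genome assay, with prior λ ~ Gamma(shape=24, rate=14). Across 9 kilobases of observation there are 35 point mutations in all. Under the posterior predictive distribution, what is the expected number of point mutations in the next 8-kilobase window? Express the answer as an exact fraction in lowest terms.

Total count 35 over total exposure 9 kilobases.
Gamma(α, β) with Poisson data over total exposure Σt gives posterior Gamma(α+Σx, β+Σt) = Gamma(59, 23).
Predictive mean over an 8-kilobase window = T·E[λ|data] = 8·59/23 = 472/23.

472/23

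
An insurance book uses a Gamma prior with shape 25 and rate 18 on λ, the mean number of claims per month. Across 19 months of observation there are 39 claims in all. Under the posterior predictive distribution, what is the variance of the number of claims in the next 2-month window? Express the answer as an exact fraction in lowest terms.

Total count 39 over total exposure 19 months.
By Gamma–Poisson conjugacy, the posterior is Gamma(α + Σx, β + Σt) = Gamma(25 + 39, 18 + 19) = Gamma(64, 37).
The posterior predictive for a window of length T is Negative Binomial with variance T·α'·(β'+T)/β'² = 2·64·39/1369 = 4992/1369.

4992/1369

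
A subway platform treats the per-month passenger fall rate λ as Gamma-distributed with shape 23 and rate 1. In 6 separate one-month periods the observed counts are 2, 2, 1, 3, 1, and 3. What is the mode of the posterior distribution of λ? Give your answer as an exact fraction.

Total count: 2 + 2 + 1 + 3 + 1 + 3 = 12.
Total exposure: 6 months.
Posterior: α' = 23 + 12 = 35, β' = 1 + 6 = 7.
Posterior mode = (α'−1)/β' = 34/7.

34/7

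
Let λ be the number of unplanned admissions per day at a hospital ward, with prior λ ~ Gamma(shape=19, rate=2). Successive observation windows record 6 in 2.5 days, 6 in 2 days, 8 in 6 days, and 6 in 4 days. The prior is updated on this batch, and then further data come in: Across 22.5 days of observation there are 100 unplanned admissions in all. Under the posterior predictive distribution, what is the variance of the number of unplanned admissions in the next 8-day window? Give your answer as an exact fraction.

54520/1521

Total count: 6 + 6 + 8 + 6 = 26.
Total exposure: 2.5 + 2 + 6 + 4 = 14.5 days.
After the first batch: Gamma(19 + 26, 2 + 14.5) = Gamma(45, 33/2).
Total count 100 over total exposure 22.5 days.
After the second batch: Gamma(45 + 100, 33/2 + 22.5) = Gamma(145, 39).
The posterior predictive for a window of length T is Negative Binomial with variance T·α'·(β'+T)/β'² = 8·145·47/1521 = 54520/1521.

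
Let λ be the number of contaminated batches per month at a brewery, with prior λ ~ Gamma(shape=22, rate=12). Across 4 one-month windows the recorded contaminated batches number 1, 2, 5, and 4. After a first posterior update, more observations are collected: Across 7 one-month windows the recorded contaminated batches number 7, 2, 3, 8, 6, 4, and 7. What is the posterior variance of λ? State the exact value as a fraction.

71/529

Total count: 1 + 2 + 5 + 4 = 12.
Total exposure: 4 months.
After the first batch: Gamma(22 + 12, 12 + 4) = Gamma(34, 16).
Total count: 7 + 2 + 3 + 8 + 6 + 4 + 7 = 37.
Total exposure: 7 months.
After the second batch: Gamma(34 + 37, 16 + 7) = Gamma(71, 23).
Posterior variance = α'/β'² = 71/529.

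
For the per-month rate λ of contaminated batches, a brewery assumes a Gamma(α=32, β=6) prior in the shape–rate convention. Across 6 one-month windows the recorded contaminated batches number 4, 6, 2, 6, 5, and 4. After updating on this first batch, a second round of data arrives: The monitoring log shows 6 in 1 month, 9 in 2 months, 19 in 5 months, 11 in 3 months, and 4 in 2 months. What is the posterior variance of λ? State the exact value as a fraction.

Total count: 4 + 6 + 2 + 6 + 5 + 4 = 27.
Total exposure: 6 months.
After the first batch: Gamma(32 + 27, 6 + 6) = Gamma(59, 12).
Total count: 6 + 9 + 19 + 11 + 4 = 49.
Total exposure: 1 + 2 + 5 + 3 + 2 = 13 months.
After the second batch: Gamma(59 + 49, 12 + 13) = Gamma(108, 25).
Posterior variance = α'/β'² = 108/625.

108/625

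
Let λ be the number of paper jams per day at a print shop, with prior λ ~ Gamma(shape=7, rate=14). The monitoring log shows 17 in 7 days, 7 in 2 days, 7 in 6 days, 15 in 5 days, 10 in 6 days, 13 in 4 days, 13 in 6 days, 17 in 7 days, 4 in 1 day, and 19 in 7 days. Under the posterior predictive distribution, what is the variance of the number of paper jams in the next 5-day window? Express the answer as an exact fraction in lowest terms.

1806/169

Total count: 17 + 7 + 7 + 15 + 10 + 13 + 13 + 17 + 4 + 19 = 122.
Total exposure: 7 + 2 + 6 + 5 + 6 + 4 + 6 + 7 + 1 + 7 = 51 days.
Gamma(α, β) with Poisson data over total exposure Σt gives posterior Gamma(α+Σx, β+Σt) = Gamma(129, 65).
The posterior predictive for a window of length T is Negative Binomial with variance T·α'·(β'+T)/β'² = 5·129·70/4225 = 1806/169.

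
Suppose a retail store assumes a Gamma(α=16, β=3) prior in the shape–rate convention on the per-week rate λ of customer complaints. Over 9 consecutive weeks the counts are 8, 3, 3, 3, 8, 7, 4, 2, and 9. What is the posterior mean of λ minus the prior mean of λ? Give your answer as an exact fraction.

Total count: 8 + 3 + 3 + 3 + 8 + 7 + 4 + 2 + 9 = 47.
Total exposure: 9 weeks.
Posterior: α' = 16 + 47 = 63, β' = 3 + 9 = 12.
Posterior mean = 63/12 = 21/4; prior mean = 16/3 = 16/3. Difference = 21/4 − 16/3 = -1/12.

-1/12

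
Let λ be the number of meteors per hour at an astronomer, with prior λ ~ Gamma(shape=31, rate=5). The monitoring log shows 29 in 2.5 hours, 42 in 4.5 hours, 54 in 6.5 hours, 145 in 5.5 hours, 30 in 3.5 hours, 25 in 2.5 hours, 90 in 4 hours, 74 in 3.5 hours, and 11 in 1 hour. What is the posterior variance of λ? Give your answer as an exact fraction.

2124/5929

Total count: 29 + 42 + 54 + 145 + 30 + 25 + 90 + 74 + 11 = 500.
Total exposure: 2.5 + 4.5 + 6.5 + 5.5 + 3.5 + 2.5 + 4 + 3.5 + 1 = 33.5 hours.
Conjugate update: add total count to the shape and total exposure to the rate, giving Gamma(531, 77/2).
Posterior variance = α'/β'² = 531/(5929/4) = 2124/5929.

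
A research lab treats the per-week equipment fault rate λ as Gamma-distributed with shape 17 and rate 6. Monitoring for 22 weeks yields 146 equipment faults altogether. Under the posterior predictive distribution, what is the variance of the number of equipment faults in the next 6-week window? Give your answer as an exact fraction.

8313/196

Total count 146 over total exposure 22 weeks.
Gamma(α, β) with Poisson data over total exposure Σt gives posterior Gamma(α+Σx, β+Σt) = Gamma(163, 28).
The posterior predictive for a window of length T is Negative Binomial with variance T·α'·(β'+T)/β'² = 6·163·34/784 = 8313/196.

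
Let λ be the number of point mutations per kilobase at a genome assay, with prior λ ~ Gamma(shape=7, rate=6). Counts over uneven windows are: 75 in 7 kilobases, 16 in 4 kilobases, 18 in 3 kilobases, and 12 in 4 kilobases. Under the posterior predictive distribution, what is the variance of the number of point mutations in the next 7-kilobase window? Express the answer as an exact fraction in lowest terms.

Total count: 75 + 16 + 18 + 12 = 121.
Total exposure: 7 + 4 + 3 + 4 = 18 kilobases.
The Gamma prior is conjugate for the Poisson rate, so λ | data ~ Gamma(7+121, 6+18) = Gamma(128, 24).
The posterior predictive for a window of length T is Negative Binomial with variance T·α'·(β'+T)/β'² = 7·128·31/576 = 434/9.

434/9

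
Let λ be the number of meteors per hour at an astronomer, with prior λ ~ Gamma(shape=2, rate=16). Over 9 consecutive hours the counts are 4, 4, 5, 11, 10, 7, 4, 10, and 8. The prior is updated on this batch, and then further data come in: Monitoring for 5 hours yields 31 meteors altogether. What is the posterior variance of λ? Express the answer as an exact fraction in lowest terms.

Total count: 4 + 4 + 5 + 11 + 10 + 7 + 4 + 10 + 8 = 63.
Total exposure: 9 hours.
After the first batch: Gamma(2 + 63, 16 + 9) = Gamma(65, 25).
Total count 31 over total exposure 5 hours.
After the second batch: Gamma(65 + 31, 25 + 5) = Gamma(96, 30).
Posterior variance = α'/β'² = 96/900 = 8/75.

8/75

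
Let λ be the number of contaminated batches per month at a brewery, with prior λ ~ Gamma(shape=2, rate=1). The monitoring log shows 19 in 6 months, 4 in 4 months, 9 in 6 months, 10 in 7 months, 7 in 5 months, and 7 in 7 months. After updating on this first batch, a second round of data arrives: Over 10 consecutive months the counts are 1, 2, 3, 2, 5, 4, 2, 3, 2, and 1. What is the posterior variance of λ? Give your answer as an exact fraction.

Total count: 19 + 4 + 9 + 10 + 7 + 7 = 56.
Total exposure: 6 + 4 + 6 + 7 + 5 + 7 = 35 months.
After the first batch: Gamma(2 + 56, 1 + 35) = Gamma(58, 36).
Total count: 1 + 2 + 3 + 2 + 5 + 4 + 2 + 3 + 2 + 1 = 25.
Total exposure: 10 months.
After the second batch: Gamma(58 + 25, 36 + 10) = Gamma(83, 46).
Posterior variance = α'/β'² = 83/2116.

83/2116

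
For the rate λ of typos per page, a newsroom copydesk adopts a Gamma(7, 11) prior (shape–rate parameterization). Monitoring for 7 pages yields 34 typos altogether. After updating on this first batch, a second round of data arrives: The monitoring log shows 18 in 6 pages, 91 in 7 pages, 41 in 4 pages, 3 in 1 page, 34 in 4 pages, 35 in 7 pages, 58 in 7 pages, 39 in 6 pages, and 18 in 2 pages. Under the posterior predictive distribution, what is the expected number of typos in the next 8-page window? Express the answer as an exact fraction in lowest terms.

Total count 34 over total exposure 7 pages.
After the first batch: Gamma(7 + 34, 11 + 7) = Gamma(41, 18).
Total count: 18 + 91 + 41 + 3 + 34 + 35 + 58 + 39 + 18 = 337.
Total exposure: 6 + 7 + 4 + 1 + 4 + 7 + 7 + 6 + 2 = 44 pages.
After the second batch: Gamma(41 + 337, 18 + 44) = Gamma(378, 62).
Predictive mean over an 8-page window = T·E[λ|data] = 8·378/62 = 1512/31.

1512/31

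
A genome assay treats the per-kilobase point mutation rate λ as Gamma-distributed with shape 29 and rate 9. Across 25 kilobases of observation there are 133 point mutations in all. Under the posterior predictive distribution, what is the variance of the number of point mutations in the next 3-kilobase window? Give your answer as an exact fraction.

8991/578

Total count 133 over total exposure 25 kilobases.
By Gamma–Poisson conjugacy, the posterior is Gamma(α + Σx, β + Σt) = Gamma(29 + 133, 9 + 25) = Gamma(162, 34).
The posterior predictive for a window of length T is Negative Binomial with variance T·α'·(β'+T)/β'² = 3·162·37/1156 = 8991/578.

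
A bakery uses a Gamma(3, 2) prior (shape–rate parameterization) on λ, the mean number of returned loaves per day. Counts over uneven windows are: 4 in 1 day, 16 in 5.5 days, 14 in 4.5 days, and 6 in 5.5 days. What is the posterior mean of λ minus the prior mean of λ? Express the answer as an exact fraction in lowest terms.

Total count: 4 + 16 + 14 + 6 = 40.
Total exposure: 1 + 5.5 + 4.5 + 5.5 = 16.5 days.
Posterior: α' = 3 + 40 = 43, β' = 2 + 16.5 = 37/2.
Posterior mean = 43/(37/2) = 86/37; prior mean = 3/2 = 3/2. Difference = 86/37 − 3/2 = 61/74.

61/74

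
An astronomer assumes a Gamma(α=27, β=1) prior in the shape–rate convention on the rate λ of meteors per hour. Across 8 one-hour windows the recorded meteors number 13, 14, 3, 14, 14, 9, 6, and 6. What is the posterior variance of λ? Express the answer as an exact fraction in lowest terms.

Total count: 13 + 14 + 3 + 14 + 14 + 9 + 6 + 6 = 79.
Total exposure: 8 hours.
Gamma(α, β) with Poisson data over total exposure Σt gives posterior Gamma(α+Σx, β+Σt) = Gamma(106, 9).
Posterior variance = α'/β'² = 106/81.

106/81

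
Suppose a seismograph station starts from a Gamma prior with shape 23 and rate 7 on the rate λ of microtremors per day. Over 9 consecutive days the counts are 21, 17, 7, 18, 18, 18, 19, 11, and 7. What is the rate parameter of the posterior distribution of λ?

16

Total count: 21 + 17 + 7 + 18 + 18 + 18 + 19 + 11 + 7 = 136.
Total exposure: 9 days.
Posterior: α' = 23 + 136 = 159, β' = 7 + 9 = 16.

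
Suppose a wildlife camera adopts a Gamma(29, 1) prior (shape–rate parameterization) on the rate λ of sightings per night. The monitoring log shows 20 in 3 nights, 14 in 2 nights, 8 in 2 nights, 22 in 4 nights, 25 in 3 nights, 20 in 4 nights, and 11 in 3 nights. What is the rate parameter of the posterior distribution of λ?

22

Total count: 20 + 14 + 8 + 22 + 25 + 20 + 11 = 120.
Total exposure: 3 + 2 + 2 + 4 + 3 + 4 + 3 = 21 nights.
Gamma(α, β) with Poisson data over total exposure Σt gives posterior Gamma(α+Σx, β+Σt) = Gamma(149, 22).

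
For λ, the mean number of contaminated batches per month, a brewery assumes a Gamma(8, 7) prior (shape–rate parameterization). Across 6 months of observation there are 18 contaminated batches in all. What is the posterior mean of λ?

2

Total count 18 over total exposure 6 months.
Gamma(α, β) with Poisson data over total exposure Σt gives posterior Gamma(α+Σx, β+Σt) = Gamma(26, 13).
Posterior mean = α'/β' = 26/13 = 2.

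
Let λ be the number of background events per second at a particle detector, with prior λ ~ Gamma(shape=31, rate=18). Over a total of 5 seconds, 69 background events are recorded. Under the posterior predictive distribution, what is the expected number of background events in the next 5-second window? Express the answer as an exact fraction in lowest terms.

Total count 69 over total exposure 5 seconds.
By Gamma–Poisson conjugacy, the posterior is Gamma(α + Σx, β + Σt) = Gamma(31 + 69, 18 + 5) = Gamma(100, 23).
Predictive mean over a 5-second window = T·E[λ|data] = 5·100/23 = 500/23.

500/23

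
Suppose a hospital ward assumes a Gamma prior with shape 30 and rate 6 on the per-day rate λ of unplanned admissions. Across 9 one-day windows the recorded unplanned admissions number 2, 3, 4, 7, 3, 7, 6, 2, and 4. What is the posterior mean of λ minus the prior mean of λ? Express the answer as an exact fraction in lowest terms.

Total count: 2 + 3 + 4 + 7 + 3 + 7 + 6 + 2 + 4 = 38.
Total exposure: 9 days.
Conjugate update: add total count to the shape and total exposure to the rate, giving Gamma(68, 15).
Posterior mean = 68/15 = 68/15; prior mean = 30/6 = 5. Difference = 68/15 − 5 = -7/15.

-7/15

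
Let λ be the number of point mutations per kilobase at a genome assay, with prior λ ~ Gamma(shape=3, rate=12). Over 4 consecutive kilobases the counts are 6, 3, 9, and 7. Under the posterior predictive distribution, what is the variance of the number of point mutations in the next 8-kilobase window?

Total count: 6 + 3 + 9 + 7 = 25.
Total exposure: 4 kilobases.
Gamma(α, β) with Poisson data over total exposure Σt gives posterior Gamma(α+Σx, β+Σt) = Gamma(28, 16).
The posterior predictive for a window of length T is Negative Binomial with variance T·α'·(β'+T)/β'² = 8·28·24/256 = 21.

21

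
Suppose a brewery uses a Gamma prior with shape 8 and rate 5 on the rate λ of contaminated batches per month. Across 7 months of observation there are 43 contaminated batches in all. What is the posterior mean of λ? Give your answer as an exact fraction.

Total count 43 over total exposure 7 months.
Conjugate update: add total count to the shape and total exposure to the rate, giving Gamma(51, 12).
Posterior mean = α'/β' = 51/12 = 17/4.

17/4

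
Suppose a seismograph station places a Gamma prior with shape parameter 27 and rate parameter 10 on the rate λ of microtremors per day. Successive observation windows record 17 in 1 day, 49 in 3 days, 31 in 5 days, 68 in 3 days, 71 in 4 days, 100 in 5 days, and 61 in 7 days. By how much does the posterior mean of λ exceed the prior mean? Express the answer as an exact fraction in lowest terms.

1607/190

Total count: 17 + 49 + 31 + 68 + 71 + 100 + 61 = 397.
Total exposure: 1 + 3 + 5 + 3 + 4 + 5 + 7 = 28 days.
By Gamma–Poisson conjugacy, the posterior is Gamma(α + Σx, β + Σt) = Gamma(27 + 397, 10 + 28) = Gamma(424, 38).
Posterior mean = 424/38 = 212/19; prior mean = 27/10 = 27/10. Difference = 212/19 − 27/10 = 1607/190.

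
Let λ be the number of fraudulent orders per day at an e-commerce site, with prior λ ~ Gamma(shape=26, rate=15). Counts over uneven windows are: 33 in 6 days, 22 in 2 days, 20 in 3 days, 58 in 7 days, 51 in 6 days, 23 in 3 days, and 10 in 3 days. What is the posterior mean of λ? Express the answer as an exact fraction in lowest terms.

Total count: 33 + 22 + 20 + 58 + 51 + 23 + 10 = 217.
Total exposure: 6 + 2 + 3 + 7 + 6 + 3 + 3 = 30 days.
The Gamma prior is conjugate for the Poisson rate, so λ | data ~ Gamma(26+217, 15+30) = Gamma(243, 45).
Posterior mean = α'/β' = 243/45 = 27/5.

27/5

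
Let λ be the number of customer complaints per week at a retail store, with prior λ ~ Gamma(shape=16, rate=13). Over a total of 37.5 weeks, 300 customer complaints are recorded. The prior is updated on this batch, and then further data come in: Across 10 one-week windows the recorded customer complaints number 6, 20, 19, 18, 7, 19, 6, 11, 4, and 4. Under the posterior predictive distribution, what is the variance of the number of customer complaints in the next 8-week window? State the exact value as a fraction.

Total count 300 over total exposure 37.5 weeks.
After the first batch: Gamma(16 + 300, 13 + 37.5) = Gamma(316, 101/2).
Total count: 6 + 20 + 19 + 18 + 7 + 19 + 6 + 11 + 4 + 4 = 114.
Total exposure: 10 weeks.
After the second batch: Gamma(316 + 114, 101/2 + 10) = Gamma(430, 121/2).
The posterior predictive for a window of length T is Negative Binomial with variance T·α'·(β'+T)/β'² = 8·430·(137/2)/(14641/4) = 942560/14641.

942560/14641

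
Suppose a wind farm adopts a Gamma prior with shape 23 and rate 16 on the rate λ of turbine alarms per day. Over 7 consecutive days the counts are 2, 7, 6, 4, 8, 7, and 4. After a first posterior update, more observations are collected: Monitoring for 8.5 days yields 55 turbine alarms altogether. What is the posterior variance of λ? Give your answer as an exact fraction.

464/3969

Total count: 2 + 7 + 6 + 4 + 8 + 7 + 4 = 38.
Total exposure: 7 days.
After the first batch: Gamma(23 + 38, 16 + 7) = Gamma(61, 23).
Total count 55 over total exposure 8.5 days.
After the second batch: Gamma(61 + 55, 23 + 8.5) = Gamma(116, 63/2).
Posterior variance = α'/β'² = 116/(3969/4) = 464/3969.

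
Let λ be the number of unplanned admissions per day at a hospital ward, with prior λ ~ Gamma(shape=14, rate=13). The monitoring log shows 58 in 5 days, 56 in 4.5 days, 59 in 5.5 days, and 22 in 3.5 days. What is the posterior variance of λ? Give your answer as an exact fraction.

836/3969

Total count: 58 + 56 + 59 + 22 = 195.
Total exposure: 5 + 4.5 + 5.5 + 3.5 = 18.5 days.
Conjugate update: add total count to the shape and total exposure to the rate, giving Gamma(209, 63/2).
Posterior variance = α'/β'² = 209/(3969/4) = 836/3969.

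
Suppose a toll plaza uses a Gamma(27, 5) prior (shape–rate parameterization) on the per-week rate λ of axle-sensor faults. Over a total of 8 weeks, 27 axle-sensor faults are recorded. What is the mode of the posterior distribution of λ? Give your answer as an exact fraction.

53/13

Total count 27 over total exposure 8 weeks.
Gamma(α, β) with Poisson data over total exposure Σt gives posterior Gamma(α+Σx, β+Σt) = Gamma(54, 13).
Posterior mode = (α'−1)/β' = 53/13.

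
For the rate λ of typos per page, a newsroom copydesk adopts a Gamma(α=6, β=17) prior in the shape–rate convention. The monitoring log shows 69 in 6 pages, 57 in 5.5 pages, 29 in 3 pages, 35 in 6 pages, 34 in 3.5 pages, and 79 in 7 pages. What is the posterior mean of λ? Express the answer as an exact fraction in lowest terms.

103/16

Total count: 69 + 57 + 29 + 35 + 34 + 79 = 303.
Total exposure: 6 + 5.5 + 3 + 6 + 3.5 + 7 = 31 pages.
Gamma(α, β) with Poisson data over total exposure Σt gives posterior Gamma(α+Σx, β+Σt) = Gamma(309, 48).
Posterior mean = α'/β' = 309/48 = 103/16.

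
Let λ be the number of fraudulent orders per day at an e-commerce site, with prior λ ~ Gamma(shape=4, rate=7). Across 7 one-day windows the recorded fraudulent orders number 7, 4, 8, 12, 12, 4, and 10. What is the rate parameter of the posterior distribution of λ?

14

Total count: 7 + 4 + 8 + 12 + 12 + 4 + 10 = 57.
Total exposure: 7 days.
Posterior: α' = 4 + 57 = 61, β' = 7 + 7 = 14.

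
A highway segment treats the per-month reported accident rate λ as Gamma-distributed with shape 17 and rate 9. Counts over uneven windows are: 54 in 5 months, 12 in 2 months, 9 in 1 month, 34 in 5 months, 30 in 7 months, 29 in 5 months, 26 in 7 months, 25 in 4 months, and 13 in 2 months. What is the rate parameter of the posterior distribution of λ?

Total count: 54 + 12 + 9 + 34 + 30 + 29 + 26 + 25 + 13 = 232.
Total exposure: 5 + 2 + 1 + 5 + 7 + 5 + 7 + 4 + 2 = 38 months.
The Gamma prior is conjugate for the Poisson rate, so λ | data ~ Gamma(17+232, 9+38) = Gamma(249, 47).

47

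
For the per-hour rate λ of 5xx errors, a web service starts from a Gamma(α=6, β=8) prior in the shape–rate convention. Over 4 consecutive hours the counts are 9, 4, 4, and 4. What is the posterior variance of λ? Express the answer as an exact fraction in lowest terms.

Total count: 9 + 4 + 4 + 4 = 21.
Total exposure: 4 hours.
Conjugate update: add total count to the shape and total exposure to the rate, giving Gamma(27, 12).
Posterior variance = α'/β'² = 27/144 = 3/16.

3/16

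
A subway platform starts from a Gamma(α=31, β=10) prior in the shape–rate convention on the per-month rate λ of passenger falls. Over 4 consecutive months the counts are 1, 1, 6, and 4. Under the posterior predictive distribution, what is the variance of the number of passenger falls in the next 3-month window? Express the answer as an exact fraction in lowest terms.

2193/196

Total count: 1 + 1 + 6 + 4 = 12.
Total exposure: 4 months.
By Gamma–Poisson conjugacy, the posterior is Gamma(α + Σx, β + Σt) = Gamma(31 + 12, 10 + 4) = Gamma(43, 14).
The posterior predictive for a window of length T is Negative Binomial with variance T·α'·(β'+T)/β'² = 3·43·17/196 = 2193/196.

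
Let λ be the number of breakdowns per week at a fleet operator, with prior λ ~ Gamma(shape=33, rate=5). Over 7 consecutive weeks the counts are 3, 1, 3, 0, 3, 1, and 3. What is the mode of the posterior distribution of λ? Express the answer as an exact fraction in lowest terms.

23/6

Total count: 3 + 1 + 3 + 0 + 3 + 1 + 3 = 14.
Total exposure: 7 weeks.
By Gamma–Poisson conjugacy, the posterior is Gamma(α + Σx, β + Σt) = Gamma(33 + 14, 5 + 7) = Gamma(47, 12).
Posterior mode = (α'−1)/β' = 46/12 = 23/6.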